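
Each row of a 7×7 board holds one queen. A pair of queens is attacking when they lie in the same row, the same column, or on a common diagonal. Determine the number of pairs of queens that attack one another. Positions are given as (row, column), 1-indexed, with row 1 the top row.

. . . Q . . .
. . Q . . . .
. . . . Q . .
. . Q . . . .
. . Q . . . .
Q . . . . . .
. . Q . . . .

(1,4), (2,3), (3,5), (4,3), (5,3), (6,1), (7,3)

Same column: (2,3)–(4,3) (column 3); (2,3)–(5,3) (column 3); (2,3)–(7,3) (column 3); (4,3)–(5,3) (column 3); (4,3)–(7,3) (column 3); (5,3)–(7,3) (column 3).
Same diagonal: (1,4)–(2,3) (|1−2| = |4−3| = 1); (3,5)–(5,3) (|3−5| = |5−3| = 2); (4,3)–(6,1) (|4−6| = |3−1| = 2).
Total attacking pairs: 9.

9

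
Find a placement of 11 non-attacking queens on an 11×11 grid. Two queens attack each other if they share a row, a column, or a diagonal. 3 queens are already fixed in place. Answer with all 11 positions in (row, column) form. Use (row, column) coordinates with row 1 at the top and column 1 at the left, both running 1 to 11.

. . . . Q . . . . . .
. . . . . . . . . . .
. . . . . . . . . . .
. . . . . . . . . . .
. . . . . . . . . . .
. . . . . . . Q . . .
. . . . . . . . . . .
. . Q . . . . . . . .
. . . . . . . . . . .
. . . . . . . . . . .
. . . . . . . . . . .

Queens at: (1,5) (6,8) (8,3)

(1,5) (2,7) (3,1) (4,4) (5,11) (6,8) (7,10) (8,3) (9,6) (10,9) (11,2)

Row 2: attacked by (1,5)→{4,5,6}; (6,8)→{4,8}; (8,3)→{3,9}. Safe: 1, 2, 7, 10, 11. Place at column 7.
Row 3: attacked by (1,5)→{3,5,7}; (2,7)→{6,7,8}; (6,8)→{5,8,11}; (8,3)→{3,8}. Safe: 1, 2, 4, 9, 10. Place at column 1.
Row 4: attacked by (1,5)→{2,5,8}; (2,7)→{5,7,9}; (3,1)→{1,2}; (6,8)→{6,8,10}; (8,3)→{3,7}. Safe: 4, 11. Place at column 4.
Row 5: attacked by (1,5)→{1,5,9}; (2,7)→{4,7,10}; (3,1)→{1,3}; (4,4)→{3,4,5}; (6,8)→{7,8,9}; (8,3)→{3,6}. Safe: 2, 11. Place at column 11.
Row 7: attacked by (1,5)→{5,11}; (2,7)→{2,7}; (3,1)→{1,5}; (4,4)→{1,4,7}; (5,11)→{9,11}; (6,8)→{7,8,9}; (8,3)→{2,3,4}. Safe: 6, 10. Place at column 10.
Row 9: attacked by (1,5)→{5}; (2,7)→{7}; (3,1)→{1,7}; (4,4)→{4,9}; (5,11)→{7,11}; (6,8)→{5,8,11}; (7,10)→{8,10}; (8,3)→{2,3,4}. Safe: 6. Place at column 6.
Row 10: attacked by (1,5)→{5}; (2,7)→{7}; (3,1)→{1,8}; (4,4)→{4,10}; (5,11)→{6,11}; (6,8)→{4,8}; (7,10)→{7,10}; (8,3)→{1,3,5}; (9,6)→{5,6,7}. Safe: 2, 9. Place at column 9.
Row 11: attacked by (1,5)→{5}; (2,7)→{7}; (3,1)→{1,9}; (4,4)→{4,11}; (5,11)→{5,11}; (6,8)→{3,8}; (7,10)→{6,10}; (8,3)→{3,6}; (9,6)→{4,6,8}; (10,9)→{8,9,10}. Safe: 2. Place at column 2.
Columns [5, 7, 1, 4, 11, 8, 10, 3, 6, 9, 2], r−c [-4, -5, 2, 0, -6, -2, -3, 5, 3, 1, 9], r+c [6, 9, 4, 8, 16, 14, 17, 11, 15, 19, 13] are all distinct, so no two queens attack.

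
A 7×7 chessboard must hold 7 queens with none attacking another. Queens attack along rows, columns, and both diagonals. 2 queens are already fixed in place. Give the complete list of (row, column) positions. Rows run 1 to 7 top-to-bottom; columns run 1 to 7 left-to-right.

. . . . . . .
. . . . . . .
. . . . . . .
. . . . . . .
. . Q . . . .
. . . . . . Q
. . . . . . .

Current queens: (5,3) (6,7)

(1,1) (2,5) (3,2) (4,6) (5,3) (6,7) (7,4)

Row 1: attacked by (5,3)→{3,7}; (6,7)→{2,7}. Safe: 1, 4, 5, 6. Place at column 1.
Row 2: attacked by (1,1)→{1,2}; (5,3)→{3,6}; (6,7)→{3,7}. Safe: 4, 5. Place at column 5.
Row 3: attacked by (1,1)→{1,3}; (2,5)→{4,5,6}; (5,3)→{1,3,5}; (6,7)→{4,7}. Safe: 2. Place at column 2.
Row 4: attacked by (1,1)→{1,4}; (2,5)→{3,5,7}; (3,2)→{1,2,3}; (5,3)→{2,3,4}; (6,7)→{5,7}. Safe: 6. Place at column 6.
Row 7: attacked by (1,1)→{1,7}; (2,5)→{5}; (3,2)→{2,6}; (4,6)→{3,6}; (5,3)→{1,3,5}; (6,7)→{6,7}. Safe: 4. Place at column 4.
Columns [1, 5, 2, 6, 3, 7, 4], r−c [0, -3, 1, -2, 2, -1, 3], r+c [2, 7, 5, 10, 8, 13, 11] are all distinct, so no two queens attack.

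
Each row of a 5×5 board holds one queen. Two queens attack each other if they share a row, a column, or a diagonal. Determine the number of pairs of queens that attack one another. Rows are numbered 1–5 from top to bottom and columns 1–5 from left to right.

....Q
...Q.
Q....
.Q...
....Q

5

Same column: (1,5)–(5,5) (column 5).
Same diagonal: (1,5)–(2,4) (|1−2| = |5−4| = 1); (1,5)–(4,2) (|1−4| = |5−2| = 3); (2,4)–(4,2) (|2−4| = |4−2| = 2); (3,1)–(4,2) (|3−4| = |1−2| = 1).
Total attacking pairs: 5.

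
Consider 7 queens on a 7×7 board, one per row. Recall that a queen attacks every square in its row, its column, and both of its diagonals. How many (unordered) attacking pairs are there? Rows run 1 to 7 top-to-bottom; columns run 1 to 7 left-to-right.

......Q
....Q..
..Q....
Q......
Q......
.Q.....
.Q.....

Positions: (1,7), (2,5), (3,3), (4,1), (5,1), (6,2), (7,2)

5

Same column: (4,1)–(5,1) (column 1); (6,2)–(7,2) (column 2).
Same diagonal: (1,7)–(6,2) (|1−6| = |7−2| = 5); (3,3)–(5,1) (|3−5| = |3−1| = 2); (5,1)–(6,2) (|5−6| = |1−2| = 1).
Total attacking pairs: 5.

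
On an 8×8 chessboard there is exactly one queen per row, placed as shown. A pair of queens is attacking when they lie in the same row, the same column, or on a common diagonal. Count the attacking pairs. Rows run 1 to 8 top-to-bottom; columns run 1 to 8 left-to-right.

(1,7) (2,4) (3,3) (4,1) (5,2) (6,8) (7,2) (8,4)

5

Same column: (2,4)–(8,4) (column 4); (5,2)–(7,2) (column 2).
Same diagonal: (2,4)–(3,3) (|2−3| = |4−3| = 1); (2,4)–(6,8) (|2−6| = |4−8| = 4); (4,1)–(5,2) (|4−5| = |1−2| = 1).
Total attacking pairs: 5.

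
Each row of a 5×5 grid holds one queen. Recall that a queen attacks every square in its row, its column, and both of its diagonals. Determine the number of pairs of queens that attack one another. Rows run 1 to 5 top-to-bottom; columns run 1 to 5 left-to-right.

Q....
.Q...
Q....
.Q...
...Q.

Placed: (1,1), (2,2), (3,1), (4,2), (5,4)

Same column: (1,1)–(3,1) (column 1); (2,2)–(4,2) (column 2).
Same diagonal: (1,1)–(2,2) (|1−2| = |1−2| = 1); (2,2)–(3,1) (|2−3| = |2−1| = 1); (3,1)–(4,2) (|3−4| = |1−2| = 1).
Total attacking pairs: 5.

5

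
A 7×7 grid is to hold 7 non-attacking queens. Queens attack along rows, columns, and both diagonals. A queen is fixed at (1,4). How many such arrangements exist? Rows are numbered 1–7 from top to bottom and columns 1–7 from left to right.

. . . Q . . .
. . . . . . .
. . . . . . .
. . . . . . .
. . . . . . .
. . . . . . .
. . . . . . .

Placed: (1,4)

Branch on row 2: col 1 → 2; col 2 → 1; col 6 → 1; col 7 → 2.
Sum: 2 + 1 + 1 + 2 = 6.

6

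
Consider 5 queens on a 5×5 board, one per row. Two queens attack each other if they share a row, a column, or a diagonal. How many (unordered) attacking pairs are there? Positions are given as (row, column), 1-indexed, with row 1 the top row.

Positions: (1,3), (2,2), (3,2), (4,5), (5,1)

2

Same column: (2,2)–(3,2) (column 2).
Same diagonal: (1,3)–(2,2) (|1−2| = |3−2| = 1).
Total attacking pairs: 2.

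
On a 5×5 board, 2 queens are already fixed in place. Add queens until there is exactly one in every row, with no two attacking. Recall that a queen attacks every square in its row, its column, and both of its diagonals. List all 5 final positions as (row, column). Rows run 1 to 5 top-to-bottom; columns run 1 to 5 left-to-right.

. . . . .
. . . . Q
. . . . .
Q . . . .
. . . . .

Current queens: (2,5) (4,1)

(1,2) (2,5) (3,3) (4,1) (5,4)

Row 1: attacked by (2,5)→{4,5}; (4,1)→{1,4}. Safe: 2, 3. Place at column 2.
Row 3: attacked by (1,2)→{2,4}; (2,5)→{4,5}; (4,1)→{1,2}. Safe: 3. Place at column 3.
Row 5: attacked by (1,2)→{2}; (2,5)→{2,5}; (3,3)→{1,3,5}; (4,1)→{1,2}. Safe: 4. Place at column 4.
Columns [2, 5, 3, 1, 4], r−c [-1, -3, 0, 3, 1], r+c [3, 7, 6, 5, 9] are all distinct, so no two queens attack.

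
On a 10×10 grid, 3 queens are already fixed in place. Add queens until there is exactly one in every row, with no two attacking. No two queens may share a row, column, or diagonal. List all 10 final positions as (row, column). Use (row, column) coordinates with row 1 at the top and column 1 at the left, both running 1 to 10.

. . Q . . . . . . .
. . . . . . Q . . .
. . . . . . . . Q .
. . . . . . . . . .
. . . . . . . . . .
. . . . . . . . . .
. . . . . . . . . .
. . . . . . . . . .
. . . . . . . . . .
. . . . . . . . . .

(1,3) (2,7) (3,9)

(1,3) (2,7) (3,9) (4,4) (5,6) (6,1) (7,10) (8,2) (9,5) (10,8)

Row 4: attacked by (1,3)→{3,6}; (2,7)→{5,7,9}; (3,9)→{8,9,10}. Safe: 1, 2, 4. Place at column 4.
Row 5: attacked by (1,3)→{3,7}; (2,7)→{4,7,10}; (3,9)→{7,9}; (4,4)→{3,4,5}. Safe: 1, 2, 6, 8. Place at column 6.
Row 6: attacked by (1,3)→{3,8}; (2,7)→{3,7}; (3,9)→{6,9}; (4,4)→{2,4,6}; (5,6)→{5,6,7}. Safe: 1, 10. Place at column 1.
Row 7: attacked by (1,3)→{3,9}; (2,7)→{2,7}; (3,9)→{5,9}; (4,4)→{1,4,7}; (5,6)→{4,6,8}; (6,1)→{1,2}. Safe: 10. Place at column 10.
Row 8: attacked by (1,3)→{3,10}; (2,7)→{1,7}; (3,9)→{4,9}; (4,4)→{4,8}; (5,6)→{3,6,9}; (6,1)→{1,3}; (7,10)→{9,10}. Safe: 2, 5. Place at column 2.
Row 9: attacked by (1,3)→{3}; (2,7)→{7}; (3,9)→{3,9}; (4,4)→{4,9}; (5,6)→{2,6,10}; (6,1)→{1,4}; (7,10)→{8,10}; (8,2)→{1,2,3}. Safe: 5. Place at column 5.
Row 10: attacked by (1,3)→{3}; (2,7)→{7}; (3,9)→{2,9}; (4,4)→{4,10}; (5,6)→{1,6}; (6,1)→{1,5}; (7,10)→{7,10}; (8,2)→{2,4}; (9,5)→{4,5,6}. Safe: 8. Place at column 8.
Columns [3, 7, 9, 4, 6, 1, 10, 2, 5, 8], r−c [-2, -5, -6, 0, -1, 5, -3, 6, 4, 2], r+c [4, 9, 12, 8, 11, 7, 17, 10, 14, 18] are all distinct, so no two queens attack.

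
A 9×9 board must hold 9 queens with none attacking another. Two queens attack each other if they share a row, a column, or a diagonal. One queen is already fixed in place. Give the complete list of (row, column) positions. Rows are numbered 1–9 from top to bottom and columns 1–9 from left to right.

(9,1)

(1,6) (2,4) (3,2) (4,7) (5,9) (6,3) (7,5) (8,8) (9,1)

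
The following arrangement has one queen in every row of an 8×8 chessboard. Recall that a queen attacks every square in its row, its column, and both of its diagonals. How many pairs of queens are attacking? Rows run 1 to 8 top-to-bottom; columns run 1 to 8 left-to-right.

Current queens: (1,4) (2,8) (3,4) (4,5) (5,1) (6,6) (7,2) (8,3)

4

Same column: (1,4)–(3,4) (column 4).
Same diagonal: (3,4)–(4,5) (|3−4| = |4−5| = 1); (4,5)–(7,2) (|4−7| = |5−2| = 3); (7,2)–(8,3) (|7−8| = |2−3| = 1).
Total attacking pairs: 4.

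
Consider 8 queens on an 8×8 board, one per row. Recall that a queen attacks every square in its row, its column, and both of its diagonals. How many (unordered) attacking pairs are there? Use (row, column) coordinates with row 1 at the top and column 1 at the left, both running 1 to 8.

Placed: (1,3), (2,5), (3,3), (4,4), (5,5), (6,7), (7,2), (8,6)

5

Same column: (1,3)–(3,3) (column 3); (2,5)–(5,5) (column 5).
Same diagonal: (3,3)–(4,4) (|3−4| = |3−4| = 1); (3,3)–(5,5) (|3−5| = |3−5| = 2); (4,4)–(5,5) (|4−5| = |4−5| = 1).
Total attacking pairs: 5.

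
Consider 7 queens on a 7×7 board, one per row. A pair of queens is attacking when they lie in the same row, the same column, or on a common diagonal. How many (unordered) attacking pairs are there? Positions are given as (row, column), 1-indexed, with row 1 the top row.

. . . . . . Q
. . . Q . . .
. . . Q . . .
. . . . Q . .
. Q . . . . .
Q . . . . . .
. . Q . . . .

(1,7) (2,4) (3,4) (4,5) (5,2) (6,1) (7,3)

Same column: (2,4)–(3,4) (column 4).
Same diagonal: (3,4)–(4,5) (|3−4| = |4−5| = 1); (3,4)–(5,2) (|3−5| = |4−2| = 2); (3,4)–(6,1) (|3−6| = |4−1| = 3); (5,2)–(6,1) (|5−6| = |2−1| = 1).
Total attacking pairs: 5.

5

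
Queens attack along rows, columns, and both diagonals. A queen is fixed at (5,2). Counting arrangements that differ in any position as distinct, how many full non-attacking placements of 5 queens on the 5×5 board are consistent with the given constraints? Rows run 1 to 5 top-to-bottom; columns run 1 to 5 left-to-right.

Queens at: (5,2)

2

Branch on row 1: col 1 → 0; col 3 → 0; col 4 → 1; col 5 → 1.
Sum: 0 + 0 + 1 + 1 = 2.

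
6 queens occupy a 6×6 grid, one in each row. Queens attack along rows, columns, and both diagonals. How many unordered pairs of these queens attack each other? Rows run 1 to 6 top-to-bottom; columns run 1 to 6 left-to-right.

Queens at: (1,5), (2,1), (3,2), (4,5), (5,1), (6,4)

4

Same column: (1,5)–(4,5) (column 5); (2,1)–(5,1) (column 1).
Same diagonal: (1,5)–(5,1) (|1−5| = |5−1| = 4); (2,1)–(3,2) (|2−3| = |1−2| = 1).
Total attacking pairs: 4.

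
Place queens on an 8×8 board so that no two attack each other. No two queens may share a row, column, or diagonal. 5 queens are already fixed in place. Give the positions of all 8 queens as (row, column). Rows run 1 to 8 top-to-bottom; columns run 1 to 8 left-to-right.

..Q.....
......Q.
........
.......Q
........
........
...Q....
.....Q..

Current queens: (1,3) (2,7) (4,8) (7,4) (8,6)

Row 3: attacked by (1,3)→{1,3,5}; (2,7)→{6,7,8}; (4,8)→{7,8}; (7,4)→{4,8}; (8,6)→{1,6}. Safe: 2. Place at column 2.
Row 5: attacked by (1,3)→{3,7}; (2,7)→{4,7}; (3,2)→{2,4}; (4,8)→{7,8}; (7,4)→{2,4,6}; (8,6)→{3,6}. Safe: 1, 5. Place at column 5.
Row 6: attacked by (1,3)→{3,8}; (2,7)→{3,7}; (3,2)→{2,5}; (4,8)→{6,8}; (5,5)→{4,5,6}; (7,4)→{3,4,5}; (8,6)→{4,6,8}. Safe: 1. Place at column 1.
Columns [3, 7, 2, 8, 5, 1, 4, 6], r−c [-2, -5, 1, -4, 0, 5, 3, 2], r+c [4, 9, 5, 12, 10, 7, 11, 14] are all distinct, so no two queens attack.

(1,3) (2,7) (3,2) (4,8) (5,5) (6,1) (7,4) (8,6)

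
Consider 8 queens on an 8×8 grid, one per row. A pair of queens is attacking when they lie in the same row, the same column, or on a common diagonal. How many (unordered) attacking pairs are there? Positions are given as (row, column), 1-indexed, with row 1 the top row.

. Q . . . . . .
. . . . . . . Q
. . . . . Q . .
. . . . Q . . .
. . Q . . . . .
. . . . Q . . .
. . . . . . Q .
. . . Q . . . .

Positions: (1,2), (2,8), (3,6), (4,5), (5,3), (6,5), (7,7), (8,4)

3

Same column: (4,5)–(6,5) (column 5).
Same diagonal: (1,2)–(4,5) (|1−4| = |2−5| = 3); (3,6)–(4,5) (|3−4| = |6−5| = 1).
Total attacking pairs: 3.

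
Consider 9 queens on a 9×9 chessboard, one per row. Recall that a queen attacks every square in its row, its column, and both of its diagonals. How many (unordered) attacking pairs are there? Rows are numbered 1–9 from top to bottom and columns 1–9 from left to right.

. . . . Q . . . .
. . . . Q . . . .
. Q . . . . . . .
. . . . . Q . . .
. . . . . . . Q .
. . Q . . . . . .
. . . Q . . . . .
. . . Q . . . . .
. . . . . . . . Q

4

Same column: (1,5)–(2,5) (column 5); (7,4)–(8,4) (column 4).
Same diagonal: (2,5)–(5,8) (|2−5| = |5−8| = 3); (6,3)–(7,4) (|6−7| = |3−4| = 1).
Total attacking pairs: 4.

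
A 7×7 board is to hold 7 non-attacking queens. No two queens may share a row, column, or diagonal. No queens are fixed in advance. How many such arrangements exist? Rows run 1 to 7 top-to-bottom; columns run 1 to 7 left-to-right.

40

Branch on row 1: col 1 → 4; col 2 → 7; col 3 → 6; col 4 → 6; col 5 → 6; col 6 → 7; col 7 → 4.
Sum: 4 + 7 + 6 + 6 + 6 + 7 + 4 = 40.
(This is the classic 7-queens count.)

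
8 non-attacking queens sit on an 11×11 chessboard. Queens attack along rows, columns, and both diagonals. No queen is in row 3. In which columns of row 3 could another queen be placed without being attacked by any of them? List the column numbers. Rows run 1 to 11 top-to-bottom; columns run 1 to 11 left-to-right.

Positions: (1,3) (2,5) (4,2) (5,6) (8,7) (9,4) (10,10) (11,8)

(1,3) attacks row 3 at column 3 and diagonals 1, 5.
(2,5) attacks row 3 at column 5 and diagonals 4, 6.
(4,2) attacks row 3 at column 2 and diagonals 1, 3.
(5,6) attacks row 3 at column 6 and diagonals 4, 8.
(8,7) attacks row 3 at column 7 and diagonals 2.
(9,4) attacks row 3 at column 4 and diagonals 10.
(10,10) attacks row 3 at column 10 and diagonals 3.
(11,8) attacks row 3 at column 8.
Attacked columns: {1, 2, 3, 4, 5, 6, 7, 8, 10}. Safe: {9, 11}.

columns 9, 11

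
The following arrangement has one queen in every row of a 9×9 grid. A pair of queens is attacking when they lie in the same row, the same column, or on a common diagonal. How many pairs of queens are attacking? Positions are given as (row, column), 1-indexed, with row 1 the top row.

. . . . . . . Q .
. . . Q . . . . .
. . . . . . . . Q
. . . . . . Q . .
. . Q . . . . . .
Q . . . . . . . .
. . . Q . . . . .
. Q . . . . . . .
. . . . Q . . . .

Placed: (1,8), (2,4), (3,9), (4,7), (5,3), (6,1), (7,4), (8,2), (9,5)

2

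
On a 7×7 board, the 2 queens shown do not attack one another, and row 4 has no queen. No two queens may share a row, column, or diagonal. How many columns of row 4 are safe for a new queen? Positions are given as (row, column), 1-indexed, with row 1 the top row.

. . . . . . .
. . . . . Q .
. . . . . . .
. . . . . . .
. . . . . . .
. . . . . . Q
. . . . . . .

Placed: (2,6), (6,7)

3

(2,6) attacks row 4 at column 6 and diagonals 4.
(6,7) attacks row 4 at column 7 and diagonals 5.
Attacked columns: {4, 5, 6, 7}. Safe: {1, 2, 3}.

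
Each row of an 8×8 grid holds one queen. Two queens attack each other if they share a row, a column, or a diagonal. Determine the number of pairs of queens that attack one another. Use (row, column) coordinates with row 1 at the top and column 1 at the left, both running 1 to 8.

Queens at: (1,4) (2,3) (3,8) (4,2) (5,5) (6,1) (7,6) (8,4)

Same column: (1,4)–(8,4) (column 4).
Same diagonal: (1,4)–(2,3) (|1−2| = |4−3| = 1).
Total attacking pairs: 2.

2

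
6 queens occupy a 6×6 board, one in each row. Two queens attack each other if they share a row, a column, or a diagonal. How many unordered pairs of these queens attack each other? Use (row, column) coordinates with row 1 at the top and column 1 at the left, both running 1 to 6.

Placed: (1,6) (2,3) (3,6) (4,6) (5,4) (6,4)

Same column: (1,6)–(3,6) (column 6); (1,6)–(4,6) (column 6); (3,6)–(4,6) (column 6); (5,4)–(6,4) (column 4).
Same diagonal: (3,6)–(5,4) (|3−5| = |6−4| = 2); (4,6)–(6,4) (|4−6| = |6−4| = 2).
Total attacking pairs: 6.

6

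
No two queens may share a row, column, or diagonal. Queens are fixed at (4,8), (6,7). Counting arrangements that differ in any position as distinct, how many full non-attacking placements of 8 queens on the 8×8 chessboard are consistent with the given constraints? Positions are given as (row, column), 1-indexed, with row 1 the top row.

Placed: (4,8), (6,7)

Branch on row 1: col 1 → 0; col 3 → 1; col 4 → 1; col 6 → 1.
Sum: 0 + 1 + 1 + 1 = 3.

3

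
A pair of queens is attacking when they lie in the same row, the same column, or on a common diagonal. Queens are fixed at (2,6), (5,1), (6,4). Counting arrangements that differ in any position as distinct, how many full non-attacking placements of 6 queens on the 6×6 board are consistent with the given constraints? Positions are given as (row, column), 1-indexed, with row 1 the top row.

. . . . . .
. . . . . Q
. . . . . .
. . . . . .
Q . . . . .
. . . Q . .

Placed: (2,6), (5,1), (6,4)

1

Branch on row 1: col 2 → 0; col 3 → 1.
Sum: 0 + 1 = 1.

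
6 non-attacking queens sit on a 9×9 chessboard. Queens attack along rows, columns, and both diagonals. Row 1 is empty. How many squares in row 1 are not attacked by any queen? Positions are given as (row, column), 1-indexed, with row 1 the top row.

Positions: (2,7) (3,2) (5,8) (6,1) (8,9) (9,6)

(2,7) attacks row 1 at column 7 and diagonals 6, 8.
(3,2) attacks row 1 at column 2 and diagonals 4.
(5,8) attacks row 1 at column 8 and diagonals 4.
(6,1) attacks row 1 at column 1 and diagonals 6.
(8,9) attacks row 1 at column 9 and diagonals 2.
(9,6) attacks row 1 at column 6.
Attacked columns: {1, 2, 4, 6, 7, 8, 9}. Safe: {3, 5}.

2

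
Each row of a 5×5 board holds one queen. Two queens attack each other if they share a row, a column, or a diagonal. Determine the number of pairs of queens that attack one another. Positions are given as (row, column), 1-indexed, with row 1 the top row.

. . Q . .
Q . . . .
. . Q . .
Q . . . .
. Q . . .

Same column: (1,3)–(3,3) (column 3); (2,1)–(4,1) (column 1).
Same diagonal: (4,1)–(5,2) (|4−5| = |1−2| = 1).
Total attacking pairs: 3.

3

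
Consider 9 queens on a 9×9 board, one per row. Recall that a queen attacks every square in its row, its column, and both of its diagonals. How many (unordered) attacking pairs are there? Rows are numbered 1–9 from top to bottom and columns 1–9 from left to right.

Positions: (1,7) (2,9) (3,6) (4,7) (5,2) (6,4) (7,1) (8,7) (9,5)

6

Same column: (1,7)–(4,7) (column 7); (1,7)–(8,7) (column 7); (4,7)–(8,7) (column 7).
Same diagonal: (1,7)–(7,1) (|1−7| = |7−1| = 6); (2,9)–(4,7) (|2−4| = |9−7| = 2); (3,6)–(4,7) (|3−4| = |6−7| = 1).
Total attacking pairs: 6.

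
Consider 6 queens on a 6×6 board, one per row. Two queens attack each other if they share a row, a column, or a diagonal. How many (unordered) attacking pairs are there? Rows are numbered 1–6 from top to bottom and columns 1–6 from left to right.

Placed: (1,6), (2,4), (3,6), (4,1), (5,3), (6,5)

Same column: (1,6)–(3,6) (column 6).
Total attacking pairs: 1.

1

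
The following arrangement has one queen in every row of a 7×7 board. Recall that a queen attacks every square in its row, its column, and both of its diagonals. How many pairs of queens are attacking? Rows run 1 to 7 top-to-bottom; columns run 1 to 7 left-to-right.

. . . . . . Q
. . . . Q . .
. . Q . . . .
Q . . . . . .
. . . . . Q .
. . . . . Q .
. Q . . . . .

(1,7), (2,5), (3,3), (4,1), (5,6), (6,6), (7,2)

Same column: (5,6)–(6,6) (column 6).
Same diagonal: (3,3)–(6,6) (|3−6| = |3−6| = 3).
Total attacking pairs: 2.

2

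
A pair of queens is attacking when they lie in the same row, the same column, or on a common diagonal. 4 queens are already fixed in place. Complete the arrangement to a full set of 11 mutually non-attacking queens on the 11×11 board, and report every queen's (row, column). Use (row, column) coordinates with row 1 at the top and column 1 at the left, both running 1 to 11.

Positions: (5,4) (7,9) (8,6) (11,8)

(1,5) (2,2) (3,10) (4,7) (5,4) (6,1) (7,9) (8,6) (9,3) (10,11) (11,8)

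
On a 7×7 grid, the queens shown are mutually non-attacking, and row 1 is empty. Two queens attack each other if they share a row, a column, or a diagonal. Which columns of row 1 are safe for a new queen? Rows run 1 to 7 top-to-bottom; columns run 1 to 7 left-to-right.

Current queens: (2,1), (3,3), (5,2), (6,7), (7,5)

(2,1) attacks row 1 at column 1 and diagonals 2.
(3,3) attacks row 1 at column 3 and diagonals 1, 5.
(5,2) attacks row 1 at column 2 and diagonals 6.
(6,7) attacks row 1 at column 7 and diagonals 2.
(7,5) attacks row 1 at column 5.
Attacked columns: {1, 2, 3, 5, 6, 7}. Safe: {4}.

columns 4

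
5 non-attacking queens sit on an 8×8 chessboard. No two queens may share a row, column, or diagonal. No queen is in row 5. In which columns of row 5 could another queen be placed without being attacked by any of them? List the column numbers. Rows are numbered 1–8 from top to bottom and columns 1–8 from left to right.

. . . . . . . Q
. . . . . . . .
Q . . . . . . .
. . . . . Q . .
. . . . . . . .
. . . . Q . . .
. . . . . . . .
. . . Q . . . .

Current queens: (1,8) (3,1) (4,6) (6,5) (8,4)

columns 2

(1,8) attacks row 5 at column 8 and diagonals 4.
(3,1) attacks row 5 at column 1 and diagonals 3.
(4,6) attacks row 5 at column 6 and diagonals 5, 7.
(6,5) attacks row 5 at column 5 and diagonals 4, 6.
(8,4) attacks row 5 at column 4 and diagonals 1, 7.
Attacked columns: {1, 3, 4, 5, 6, 7, 8}. Safe: {2}.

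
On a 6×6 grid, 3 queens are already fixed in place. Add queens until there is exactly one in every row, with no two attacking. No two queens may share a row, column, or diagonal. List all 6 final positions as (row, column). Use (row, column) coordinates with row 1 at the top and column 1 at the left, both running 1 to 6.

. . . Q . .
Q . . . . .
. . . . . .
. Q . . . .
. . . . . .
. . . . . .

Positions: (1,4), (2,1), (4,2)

(1,4) (2,1) (3,5) (4,2) (5,6) (6,3)

Row 3: attacked by (1,4)→{2,4,6}; (2,1)→{1,2}; (4,2)→{1,2,3}. Safe: 5. Place at column 5.
Row 5: attacked by (1,4)→{4}; (2,1)→{1,4}; (3,5)→{3,5}; (4,2)→{1,2,3}. Safe: 6. Place at column 6.
Row 6: attacked by (1,4)→{4}; (2,1)→{1,5}; (3,5)→{2,5}; (4,2)→{2,4}; (5,6)→{5,6}. Safe: 3. Place at column 3.
Columns [4, 1, 5, 2, 6, 3], r−c [-3, 1, -2, 2, -1, 3], r+c [5, 3, 8, 6, 11, 9] are all distinct, so no two queens attack.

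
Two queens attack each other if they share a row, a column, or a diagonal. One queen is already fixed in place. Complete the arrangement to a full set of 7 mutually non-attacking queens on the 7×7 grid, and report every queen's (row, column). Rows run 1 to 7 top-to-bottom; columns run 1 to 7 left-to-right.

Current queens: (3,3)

(1,2) (2,5) (3,3) (4,1) (5,7) (6,4) (7,6)

Row 1: attacked by (3,3)→{1,3,5}. Safe: 2, 4, 6, 7. Place at column 2.
Row 2: attacked by (1,2)→{1,2,3}; (3,3)→{2,3,4}. Safe: 5, 6, 7. Place at column 5.
Row 4: attacked by (1,2)→{2,5}; (2,5)→{3,5,7}; (3,3)→{2,3,4}. Safe: 1, 6. Place at column 1.
Row 5: attacked by (1,2)→{2,6}; (2,5)→{2,5}; (3,3)→{1,3,5}; (4,1)→{1,2}. Safe: 4, 7. Place at column 7.
Row 6: attacked by (1,2)→{2,7}; (2,5)→{1,5}; (3,3)→{3,6}; (4,1)→{1,3}; (5,7)→{6,7}. Safe: 4. Place at column 4.
Row 7: attacked by (1,2)→{2}; (2,5)→{5}; (3,3)→{3,7}; (4,1)→{1,4}; (5,7)→{5,7}; (6,4)→{3,4,5}. Safe: 6. Place at column 6.
Columns [2, 5, 3, 1, 7, 4, 6], r−c [-1, -3, 0, 3, -2, 2, 1], r+c [3, 7, 6, 5, 12, 10, 13] are all distinct, so no two queens attack.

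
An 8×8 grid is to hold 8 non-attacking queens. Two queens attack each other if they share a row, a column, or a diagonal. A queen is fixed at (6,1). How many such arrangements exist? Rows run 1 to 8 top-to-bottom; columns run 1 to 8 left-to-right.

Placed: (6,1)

16

Branch on row 1: col 2 → 1; col 3 → 4; col 4 → 4; col 5 → 4; col 7 → 3; col 8 → 0.
Sum: 1 + 4 + 4 + 4 + 3 + 0 = 16.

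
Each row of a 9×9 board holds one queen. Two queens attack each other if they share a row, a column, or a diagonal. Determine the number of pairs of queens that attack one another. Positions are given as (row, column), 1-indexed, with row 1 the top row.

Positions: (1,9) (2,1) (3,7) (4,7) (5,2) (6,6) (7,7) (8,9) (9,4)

6

Same column: (1,9)–(8,9) (column 9); (3,7)–(4,7) (column 7); (3,7)–(7,7) (column 7); (4,7)–(7,7) (column 7).
Same diagonal: (1,9)–(3,7) (|1−3| = |9−7| = 2); (6,6)–(7,7) (|6−7| = |6−7| = 1).
Total attacking pairs: 6.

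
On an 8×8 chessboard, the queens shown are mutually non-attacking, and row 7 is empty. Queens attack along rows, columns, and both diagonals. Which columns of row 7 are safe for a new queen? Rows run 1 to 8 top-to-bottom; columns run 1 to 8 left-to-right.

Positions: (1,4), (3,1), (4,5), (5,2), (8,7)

(1,4) attacks row 7 at column 4.
(3,1) attacks row 7 at column 1 and diagonals 5.
(4,5) attacks row 7 at column 5 and diagonals 2, 8.
(5,2) attacks row 7 at column 2 and diagonals 4.
(8,7) attacks row 7 at column 7 and diagonals 6, 8.
Attacked columns: {1, 2, 4, 5, 6, 7, 8}. Safe: {3}.

columns 3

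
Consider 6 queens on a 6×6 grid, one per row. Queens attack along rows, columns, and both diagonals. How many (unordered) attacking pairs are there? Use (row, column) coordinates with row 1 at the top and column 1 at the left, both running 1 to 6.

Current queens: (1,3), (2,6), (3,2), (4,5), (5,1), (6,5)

Same column: (4,5)–(6,5) (column 5).
Same diagonal: (3,2)–(6,5) (|3−6| = |2−5| = 3).
Total attacking pairs: 2.

2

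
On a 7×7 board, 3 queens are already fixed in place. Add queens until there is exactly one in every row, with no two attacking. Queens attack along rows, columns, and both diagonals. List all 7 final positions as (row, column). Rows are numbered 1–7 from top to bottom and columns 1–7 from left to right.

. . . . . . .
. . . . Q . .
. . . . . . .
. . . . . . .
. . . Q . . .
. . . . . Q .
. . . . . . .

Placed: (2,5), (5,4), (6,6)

(1,3) (2,5) (3,7) (4,2) (5,4) (6,6) (7,1)

Row 1: attacked by (2,5)→{4,5,6}; (5,4)→{4}; (6,6)→{1,6}. Safe: 2, 3, 7. Place at column 3.
Row 3: attacked by (1,3)→{1,3,5}; (2,5)→{4,5,6}; (5,4)→{2,4,6}; (6,6)→{3,6}. Safe: 7. Place at column 7.
Row 4: attacked by (1,3)→{3,6}; (2,5)→{3,5,7}; (3,7)→{6,7}; (5,4)→{3,4,5}; (6,6)→{4,6}. Safe: 1, 2. Place at column 2.
Row 7: attacked by (1,3)→{3}; (2,5)→{5}; (3,7)→{3,7}; (4,2)→{2,5}; (5,4)→{2,4,6}; (6,6)→{5,6,7}. Safe: 1. Place at column 1.
Columns [3, 5, 7, 2, 4, 6, 1], r−c [-2, -3, -4, 2, 1, 0, 6], r+c [4, 7, 10, 6, 9, 12, 8] are all distinct, so no two queens attack.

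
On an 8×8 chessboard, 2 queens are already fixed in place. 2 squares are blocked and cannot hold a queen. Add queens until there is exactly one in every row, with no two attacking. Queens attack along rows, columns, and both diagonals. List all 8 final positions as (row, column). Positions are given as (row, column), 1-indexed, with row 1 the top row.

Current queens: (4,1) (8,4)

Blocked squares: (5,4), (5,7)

Row 1: attacked by (4,1)→{1,4}; (8,4)→{4}. Safe: 2, 3, 5, 6, 7, 8. Place at column 7.
Row 2: attacked by (1,7)→{6,7,8}; (4,1)→{1,3}; (8,4)→{4}. Safe: 2, 5. Place at column 5.
Row 3: attacked by (1,7)→{5,7}; (2,5)→{4,5,6}; (4,1)→{1,2}; (8,4)→{4}. Safe: 3, 8. Place at column 3.
Row 5: attacked by (1,7)→{3,7}; (2,5)→{2,5,8}; (3,3)→{1,3,5}; (4,1)→{1,2}; (8,4)→{1,4,7}. Blocked: 4,7. Safe: 6. Place at column 6.
Row 6: attacked by (1,7)→{2,7}; (2,5)→{1,5}; (3,3)→{3,6}; (4,1)→{1,3}; (5,6)→{5,6,7}; (8,4)→{2,4,6}. Safe: 8. Place at column 8.
Row 7: attacked by (1,7)→{1,7}; (2,5)→{5}; (3,3)→{3,7}; (4,1)→{1,4}; (5,6)→{4,6,8}; (6,8)→{7,8}; (8,4)→{3,4,5}. Safe: 2. Place at column 2.
Columns [7, 5, 3, 1, 6, 8, 2, 4], r−c [-6, -3, 0, 3, -1, -2, 5, 4], r+c [8, 7, 6, 5, 11, 14, 9, 12] are all distinct, so no two queens attack.

(1,7) (2,5) (3,3) (4,1) (5,6) (6,8) (7,2) (8,4)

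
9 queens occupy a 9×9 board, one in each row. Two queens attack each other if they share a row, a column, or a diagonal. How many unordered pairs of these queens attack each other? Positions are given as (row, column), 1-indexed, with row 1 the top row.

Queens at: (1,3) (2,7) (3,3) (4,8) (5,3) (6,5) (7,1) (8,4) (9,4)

Same column: (1,3)–(3,3) (column 3); (1,3)–(5,3) (column 3); (3,3)–(5,3) (column 3); (8,4)–(9,4) (column 4).
Same diagonal: (4,8)–(8,4) (|4−8| = |8−4| = 4); (5,3)–(7,1) (|5−7| = |3−1| = 2).
Total attacking pairs: 6.

6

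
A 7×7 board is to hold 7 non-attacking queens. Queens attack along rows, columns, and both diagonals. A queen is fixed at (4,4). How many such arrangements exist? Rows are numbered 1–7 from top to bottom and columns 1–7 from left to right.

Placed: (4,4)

8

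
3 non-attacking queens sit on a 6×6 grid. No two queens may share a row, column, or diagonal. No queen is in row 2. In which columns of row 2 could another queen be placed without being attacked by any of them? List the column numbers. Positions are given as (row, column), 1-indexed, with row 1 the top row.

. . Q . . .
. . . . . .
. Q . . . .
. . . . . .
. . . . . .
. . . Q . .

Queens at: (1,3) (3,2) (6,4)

(1,3) attacks row 2 at column 3 and diagonals 2, 4.
(3,2) attacks row 2 at column 2 and diagonals 1, 3.
(6,4) attacks row 2 at column 4.
Attacked columns: {1, 2, 3, 4}. Safe: {5, 6}.

columns 5, 6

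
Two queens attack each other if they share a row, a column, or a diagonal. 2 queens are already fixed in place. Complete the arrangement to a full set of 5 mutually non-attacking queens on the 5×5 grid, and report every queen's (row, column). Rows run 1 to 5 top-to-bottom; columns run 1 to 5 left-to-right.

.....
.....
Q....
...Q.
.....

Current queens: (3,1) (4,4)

Row 1: attacked by (3,1)→{1,3}; (4,4)→{1,4}. Safe: 2, 5. Place at column 5.
Row 2: attacked by (1,5)→{4,5}; (3,1)→{1,2}; (4,4)→{2,4}. Safe: 3. Place at column 3.
Row 5: attacked by (1,5)→{1,5}; (2,3)→{3}; (3,1)→{1,3}; (4,4)→{3,4,5}. Safe: 2. Place at column 2.
Columns [5, 3, 1, 4, 2], r−c [-4, -1, 2, 0, 3], r+c [6, 5, 4, 8, 7] are all distinct, so no two queens attack.

(1,5) (2,3) (3,1) (4,4) (5,2)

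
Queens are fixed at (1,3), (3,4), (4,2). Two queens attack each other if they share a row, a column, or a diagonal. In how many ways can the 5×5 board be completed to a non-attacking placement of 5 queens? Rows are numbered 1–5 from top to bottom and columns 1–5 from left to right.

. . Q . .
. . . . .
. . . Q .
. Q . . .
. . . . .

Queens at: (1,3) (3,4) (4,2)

1

Branch on row 2: col 1 → 1.
Sum: 1 = 1.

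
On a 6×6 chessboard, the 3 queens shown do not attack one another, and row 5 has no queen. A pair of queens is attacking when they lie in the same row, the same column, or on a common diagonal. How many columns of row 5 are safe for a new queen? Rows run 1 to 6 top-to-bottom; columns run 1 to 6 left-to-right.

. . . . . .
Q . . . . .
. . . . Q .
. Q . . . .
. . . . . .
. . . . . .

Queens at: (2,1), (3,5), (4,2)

1

(2,1) attacks row 5 at column 1 and diagonals 4.
(3,5) attacks row 5 at column 5 and diagonals 3.
(4,2) attacks row 5 at column 2 and diagonals 1, 3.
Attacked columns: {1, 2, 3, 4, 5}. Safe: {6}.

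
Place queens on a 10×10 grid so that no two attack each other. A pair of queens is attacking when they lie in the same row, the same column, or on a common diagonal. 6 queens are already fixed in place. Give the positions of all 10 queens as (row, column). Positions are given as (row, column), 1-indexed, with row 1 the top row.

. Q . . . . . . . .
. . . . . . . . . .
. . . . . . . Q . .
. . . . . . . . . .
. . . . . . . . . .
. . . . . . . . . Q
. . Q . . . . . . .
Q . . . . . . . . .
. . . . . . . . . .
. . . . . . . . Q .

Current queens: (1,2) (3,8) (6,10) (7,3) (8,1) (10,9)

(1,2) (2,5) (3,8) (4,4) (5,7) (6,10) (7,3) (8,1) (9,6) (10,9)

Row 2: attacked by (1,2)→{1,2,3}; (3,8)→{7,8,9}; (6,10)→{6,10}; (7,3)→{3,8}; (8,1)→{1,7}; (10,9)→{1,9}. Safe: 4, 5. Place at column 5.
Row 4: attacked by (1,2)→{2,5}; (2,5)→{3,5,7}; (3,8)→{7,8,9}; (6,10)→{8,10}; (7,3)→{3,6}; (8,1)→{1,5}; (10,9)→{3,9}. Safe: 4. Place at column 4.
Row 5: attacked by (1,2)→{2,6}; (2,5)→{2,5,8}; (3,8)→{6,8,10}; (4,4)→{3,4,5}; (6,10)→{9,10}; (7,3)→{1,3,5}; (8,1)→{1,4}; (10,9)→{4,9}. Safe: 7. Place at column 7.
Row 9: attacked by (1,2)→{2,10}; (2,5)→{5}; (3,8)→{2,8}; (4,4)→{4,9}; (5,7)→{3,7}; (6,10)→{7,10}; (7,3)→{1,3,5}; (8,1)→{1,2}; (10,9)→{8,9,10}. Safe: 6. Place at column 6.
Columns [2, 5, 8, 4, 7, 10, 3, 1, 6, 9], r−c [-1, -3, -5, 0, -2, -4, 4, 7, 3, 1], r+c [3, 7, 11, 8, 12, 16, 10, 9, 15, 19] are all distinct, so no two queens attack.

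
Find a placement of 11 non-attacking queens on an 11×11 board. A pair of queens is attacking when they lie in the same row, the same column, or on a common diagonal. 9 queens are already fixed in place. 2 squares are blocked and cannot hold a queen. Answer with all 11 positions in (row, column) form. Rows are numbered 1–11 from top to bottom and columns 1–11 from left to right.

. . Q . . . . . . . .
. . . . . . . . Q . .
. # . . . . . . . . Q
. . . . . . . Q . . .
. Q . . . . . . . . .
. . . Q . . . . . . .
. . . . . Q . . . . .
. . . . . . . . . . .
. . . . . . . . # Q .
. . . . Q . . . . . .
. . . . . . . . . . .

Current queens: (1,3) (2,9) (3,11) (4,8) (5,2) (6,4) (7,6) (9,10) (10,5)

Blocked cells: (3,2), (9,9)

(1,3) (2,9) (3,11) (4,8) (5,2) (6,4) (7,6) (8,1) (9,10) (10,5) (11,7)

Row 8: attacked by (1,3)→{3,10}; (2,9)→{3,9}; (3,11)→{6,11}; (4,8)→{4,8}; (5,2)→{2,5}; (6,4)→{2,4,6}; (7,6)→{5,6,7}; (9,10)→{9,10,11}; (10,5)→{3,5,7}. Safe: 1. Place at column 1.
Row 11: attacked by (1,3)→{3}; (2,9)→{9}; (3,11)→{3,11}; (4,8)→{1,8}; (5,2)→{2,8}; (6,4)→{4,9}; (7,6)→{2,6,10}; (8,1)→{1,4}; (9,10)→{8,10}; (10,5)→{4,5,6}. Safe: 7. Place at column 7.
Columns [3, 9, 11, 8, 2, 4, 6, 1, 10, 5, 7], r−c [-2, -7, -8, -4, 3, 2, 1, 7, -1, 5, 4], r+c [4, 11, 14, 12, 7, 10, 13, 9, 19, 15, 18] are all distinct, so no two queens attack.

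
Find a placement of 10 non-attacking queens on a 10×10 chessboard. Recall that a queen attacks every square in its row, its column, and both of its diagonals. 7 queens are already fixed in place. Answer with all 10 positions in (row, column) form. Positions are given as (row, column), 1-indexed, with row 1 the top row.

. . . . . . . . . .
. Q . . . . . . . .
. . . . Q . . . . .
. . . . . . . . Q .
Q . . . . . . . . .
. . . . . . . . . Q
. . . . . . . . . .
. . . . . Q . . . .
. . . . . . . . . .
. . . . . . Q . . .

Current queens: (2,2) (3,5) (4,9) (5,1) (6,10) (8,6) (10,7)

Row 1: attacked by (2,2)→{1,2,3}; (3,5)→{3,5,7}; (4,9)→{6,9}; (5,1)→{1,5}; (6,10)→{5,10}; (8,6)→{6}; (10,7)→{7}. Safe: 4, 8. Place at column 4.
Row 7: attacked by (1,4)→{4,10}; (2,2)→{2,7}; (3,5)→{1,5,9}; (4,9)→{6,9}; (5,1)→{1,3}; (6,10)→{9,10}; (8,6)→{5,6,7}; (10,7)→{4,7,10}. Safe: 8. Place at column 8.
Row 9: attacked by (1,4)→{4}; (2,2)→{2,9}; (3,5)→{5}; (4,9)→{4,9}; (5,1)→{1,5}; (6,10)→{7,10}; (7,8)→{6,8,10}; (8,6)→{5,6,7}; (10,7)→{6,7,8}. Safe: 3. Place at column 3.
Columns [4, 2, 5, 9, 1, 10, 8, 6, 3, 7], r−c [-3, 0, -2, -5, 4, -4, -1, 2, 6, 3], r+c [5, 4, 8, 13, 6, 16, 15, 14, 12, 17] are all distinct, so no two queens attack.

(1,4) (2,2) (3,5) (4,9) (5,1) (6,10) (7,8) (8,6) (9,3) (10,7)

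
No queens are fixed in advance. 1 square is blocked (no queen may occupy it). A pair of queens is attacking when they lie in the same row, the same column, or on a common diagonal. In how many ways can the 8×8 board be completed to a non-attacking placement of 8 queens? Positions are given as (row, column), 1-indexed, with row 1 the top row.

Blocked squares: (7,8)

Branch on row 1: col 1 → 4; col 2 → 8; col 3 → 13; col 4 → 17; col 5 → 16; col 6 → 15; col 7 → 7; col 8 → 4.
Sum: 4 + 8 + 13 + 17 + 16 + 15 + 7 + 4 = 84.

84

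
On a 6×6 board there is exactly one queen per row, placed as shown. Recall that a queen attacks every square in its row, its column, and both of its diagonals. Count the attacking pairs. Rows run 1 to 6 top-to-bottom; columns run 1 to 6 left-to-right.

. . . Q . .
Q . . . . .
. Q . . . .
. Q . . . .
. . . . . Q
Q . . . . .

4

Same column: (2,1)–(6,1) (column 1); (3,2)–(4,2) (column 2).
Same diagonal: (1,4)–(3,2) (|1−3| = |4−2| = 2); (2,1)–(3,2) (|2−3| = |1−2| = 1).
Total attacking pairs: 4.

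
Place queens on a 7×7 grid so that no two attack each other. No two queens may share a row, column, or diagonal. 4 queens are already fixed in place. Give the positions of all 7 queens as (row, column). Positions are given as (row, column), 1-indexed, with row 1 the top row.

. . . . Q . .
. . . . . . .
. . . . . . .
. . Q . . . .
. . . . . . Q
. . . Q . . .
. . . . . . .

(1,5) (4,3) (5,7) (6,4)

Row 2: attacked by (1,5)→{4,5,6}; (4,3)→{1,3,5}; (5,7)→{4,7}; (6,4)→{4}. Safe: 2. Place at column 2.
Row 3: attacked by (1,5)→{3,5,7}; (2,2)→{1,2,3}; (4,3)→{2,3,4}; (5,7)→{5,7}; (6,4)→{1,4,7}. Safe: 6. Place at column 6.
Row 7: attacked by (1,5)→{5}; (2,2)→{2,7}; (3,6)→{2,6}; (4,3)→{3,6}; (5,7)→{5,7}; (6,4)→{3,4,5}. Safe: 1. Place at column 1.
Columns [5, 2, 6, 3, 7, 4, 1], r−c [-4, 0, -3, 1, -2, 2, 6], r+c [6, 4, 9, 7, 12, 10, 8] are all distinct, so no two queens attack.

(1,5) (2,2) (3,6) (4,3) (5,7) (6,4) (7,1)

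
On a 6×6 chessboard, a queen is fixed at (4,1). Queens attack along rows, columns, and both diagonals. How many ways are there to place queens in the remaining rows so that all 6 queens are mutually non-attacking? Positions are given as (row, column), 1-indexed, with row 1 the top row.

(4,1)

Branch on row 1: col 2 → 1; col 3 → 0; col 5 → 0; col 6 → 0.
Sum: 1 + 0 + 0 + 0 = 1.

1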